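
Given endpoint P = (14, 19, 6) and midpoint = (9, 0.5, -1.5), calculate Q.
Q = (2×9 - 14, 2×0.5 - 19, 2×(-1.5) - 6) = (4, -18, -9)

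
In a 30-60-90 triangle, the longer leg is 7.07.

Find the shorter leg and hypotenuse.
In a 30-60-90 triangle, sides are in ratio 1 : √3 : 2.
Long leg = short leg·√3  →  short leg = 7.07/√3 = 4.082
Hypotenuse = 2·(short leg) = 2·7.07/√3 = 8.164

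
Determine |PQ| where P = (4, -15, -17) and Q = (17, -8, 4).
d = √[(13)² + (7)² + (21)²] = √659 = 25.67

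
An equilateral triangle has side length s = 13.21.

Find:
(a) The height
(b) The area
(a) Height h = s·√3/2 = 13.21·√3/2 = 11.44
(b) Area = (√3/4)·s² = (√3/4)·13.21² = (√3/4)·174.504 = 75.56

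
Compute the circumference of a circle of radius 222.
Circumference = 2 * pi * r
Circumference = 2 * pi * 222
Circumference = 1394.87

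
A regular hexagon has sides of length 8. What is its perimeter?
Perimeter = number of sides * side length
Perimeter = 6 * 8
Perimeter = 48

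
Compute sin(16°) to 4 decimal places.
sin(16 degrees) = 0.2756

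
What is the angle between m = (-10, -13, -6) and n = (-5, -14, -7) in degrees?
m·n = 274, |m|² = 305, |n|² = 270
cos θ = 274/√82350 ≈ 0.9548
θ ≈ 17.29°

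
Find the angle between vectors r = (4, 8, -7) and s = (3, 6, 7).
r·s = 11, |r|² = 129, |s|² = 94
cos θ = 11/√12126 ≈ 0.09989
θ ≈ 84.27°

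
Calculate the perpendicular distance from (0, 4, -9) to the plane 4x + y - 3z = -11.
d = |4(0) + 1(4) + (-3)(-9) - (-11)| / √(4² + 1² + (-3)²) = 42/√26 = 8.237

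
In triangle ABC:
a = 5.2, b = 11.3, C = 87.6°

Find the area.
Using A = ½ab·sin(C):
A = ½·5.2·11.3·sin(87.6°) = ½·58.76·0.999123 = 29.35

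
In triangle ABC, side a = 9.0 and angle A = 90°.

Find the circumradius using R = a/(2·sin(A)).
R = a/(2·sin(A)) = 9.0/(2·sin(90°))
R = 9.0/(2·1.000000) = 9.0/2.000000 = 4.5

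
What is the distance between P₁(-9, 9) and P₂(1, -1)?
Using the distance formula: d = sqrt((x₂-x₁)² + (y₂-y₁)²)
dx = 1 - (-9) = 10
dy = (-1) - 9 = -10
d = sqrt(10² + (-10)²) = sqrt(100 + 100) = sqrt(200) = 14.14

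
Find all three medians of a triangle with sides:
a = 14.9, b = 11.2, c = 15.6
Using m_x = ½√(2y² + 2z² - x²):
m_a = ½√(2·11.2² + 2·15.6² - 14.9²) = ½√515.59 = 11.35
m_b = ½√(2·14.9² + 2·15.6² - 11.2²) = ½√805.3 = 14.19
m_c = ½√(2·14.9² + 2·11.2² - 15.6²) = ½√451.54 = 10.62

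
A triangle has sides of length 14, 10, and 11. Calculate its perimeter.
Perimeter = sum of all sides
Perimeter = 14 + 10 + 11
Perimeter = 35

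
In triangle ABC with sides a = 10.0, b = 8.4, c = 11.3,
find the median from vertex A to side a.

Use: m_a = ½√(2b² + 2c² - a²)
m_a = ½√(2·8.4² + 2·11.3² - 10.0²)
m_a = ½√(141.12 + 255.38 - 100) = ½√296.5 = 8.61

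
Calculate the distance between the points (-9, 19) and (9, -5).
Using the distance formula: d = sqrt((x₂-x₁)² + (y₂-y₁)²)
dx = 9 - (-9) = 18
dy = (-5) - 19 = -24
d = sqrt(18² + (-24)²) = sqrt(324 + 576) = sqrt(900) = 30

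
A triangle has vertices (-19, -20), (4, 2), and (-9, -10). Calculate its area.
Using the coordinate formula: Area = (1/2)|x₁(y₂-y₃) + x₂(y₃-y₁) + x₃(y₁-y₂)|
Area = (1/2)|(-19)(2-(-10)) + 4((-10)-(-20)) + (-9)((-20)-2)|
Area = (1/2)|(-19)*12 + 4*10 + (-9)*(-22)|
Area = (1/2)|(-228) + 40 + 198|
Area = (1/2)*10 = 5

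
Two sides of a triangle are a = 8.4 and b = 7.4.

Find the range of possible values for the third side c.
By the triangle inequality: |a - b| < c < a + b
|8.4 - 7.4| < c < 8.4 + 7.4
1 < c < 15.8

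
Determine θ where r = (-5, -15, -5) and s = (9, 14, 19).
r·s = -350, |r|² = 275, |s|² = 638
cos θ = -350/√175450 ≈ -0.8356
θ ≈ 146.7°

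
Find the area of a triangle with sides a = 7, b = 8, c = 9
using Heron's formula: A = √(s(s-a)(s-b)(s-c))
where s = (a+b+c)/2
s = (7+8+9)/2 = 12
A = √(12·5·4·3) = √720 = 26.83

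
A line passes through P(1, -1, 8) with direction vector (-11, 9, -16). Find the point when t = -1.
P(-1) = (1 + (-11)(-1), -1 + 9(-1), 8 + (-16)(-1)) = (12, -10, 24)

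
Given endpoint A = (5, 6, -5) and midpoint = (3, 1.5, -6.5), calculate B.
B = (2×3 - 5, 2×1.5 - 6, 2×(-6.5) - (-5)) = (1, -3, -8)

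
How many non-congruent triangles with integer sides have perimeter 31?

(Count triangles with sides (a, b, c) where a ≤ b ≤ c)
With a ≤ b ≤ c and a + b + c = 31, the triangle inequality a + b > c gives c < 31/2, so c ≤ 15.
Iterate a from 1 to ⌊p/3⌋ = 10; for each a, b ranges from a to ⌊(p−a)/2⌋ with c = p − a − b, keeping only c ≥ b.
Triples: (1, 15, 15), (2, 14, 15), (3, 13, 15), …
Count = 24 triangles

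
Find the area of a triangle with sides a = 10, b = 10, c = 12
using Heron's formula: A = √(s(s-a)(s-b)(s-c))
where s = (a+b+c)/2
s = (10+10+12)/2 = 16
A = √(16·6·6·4) = √2304 = 48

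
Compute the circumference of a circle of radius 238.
Circumference = 2 * pi * r
Circumference = 2 * pi * 238
Circumference = 1495.40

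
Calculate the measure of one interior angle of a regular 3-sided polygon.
Interior angle of a regular n-gon = (n-2)*180/n
Interior angle = (3-2)*180/3
Interior angle = 1*180/3
Interior angle = 180/3
Interior angle = 60 degrees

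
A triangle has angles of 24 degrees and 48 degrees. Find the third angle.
Sum of angles in a triangle = 180 degrees
Third angle = 180 - 24 - 48
Third angle = 108 degrees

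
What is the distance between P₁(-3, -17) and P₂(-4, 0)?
Using the distance formula: d = sqrt((x₂-x₁)² + (y₂-y₁)²)
dx = (-4) - (-3) = -1
dy = 0 - (-17) = 17
d = sqrt((-1)² + 17²) = sqrt(1 + 289) = sqrt(290) = 17.03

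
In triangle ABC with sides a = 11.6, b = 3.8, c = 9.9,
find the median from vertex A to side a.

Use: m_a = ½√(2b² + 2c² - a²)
m_a = ½√(2·3.8² + 2·9.9² - 11.6²)
m_a = ½√(28.88 + 196.02 - 134.56) = ½√90.34 = 4.752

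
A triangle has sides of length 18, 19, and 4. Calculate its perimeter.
Perimeter = sum of all sides
Perimeter = 18 + 19 + 4
Perimeter = 41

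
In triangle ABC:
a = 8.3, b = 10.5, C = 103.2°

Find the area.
Using A = ½ab·sin(C):
A = ½·8.3·10.5·sin(103.2°) = ½·87.15·0.973579 = 42.42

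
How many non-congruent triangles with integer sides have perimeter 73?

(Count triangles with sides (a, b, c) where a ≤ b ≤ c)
With a ≤ b ≤ c and a + b + c = 73, the triangle inequality a + b > c gives c < 73/2, so c ≤ 36.
Iterate a from 1 to ⌊p/3⌋ = 24; for each a, b ranges from a to ⌊(p−a)/2⌋ with c = p − a − b, keeping only c ≥ b.
Triples: (1, 36, 36), (2, 35, 36), (3, 34, 36), …
Count = 120 triangles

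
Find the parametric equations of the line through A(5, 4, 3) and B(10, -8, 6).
Direction vector d = B - A = (5, -12, 3)
x = 5 + 5t, y = 4 - 12t, z = 3 + 3t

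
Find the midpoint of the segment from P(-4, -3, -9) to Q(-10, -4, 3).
Midpoint = ((-4-10)/2, (-3-4)/2, (-9+3)/2) = (-7, -3.5, -3)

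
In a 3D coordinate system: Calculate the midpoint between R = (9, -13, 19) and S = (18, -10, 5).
Midpoint = ((9+18)/2, (-13-10)/2, (19+5)/2) = (13.5, -11.5, 12)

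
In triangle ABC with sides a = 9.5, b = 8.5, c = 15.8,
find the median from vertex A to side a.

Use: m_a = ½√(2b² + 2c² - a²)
m_a = ½√(2·8.5² + 2·15.8² - 9.5²)
m_a = ½√(144.5 + 499.28 - 90.25) = ½√553.53 = 11.76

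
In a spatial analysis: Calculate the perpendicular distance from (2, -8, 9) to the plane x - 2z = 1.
d = |1(2) + 0(-8) + (-2)(9) - (1)| / √(1² + 0² + (-2)²) = 17/√5 = 7.603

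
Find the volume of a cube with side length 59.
Volume = s³
Volume = 59³
Volume = 205379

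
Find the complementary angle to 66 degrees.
Complementary angles sum to 90 degrees.
Other angle = 90 - 66
Other angle = 24 degrees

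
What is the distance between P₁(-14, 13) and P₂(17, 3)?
Using the distance formula: d = sqrt((x₂-x₁)² + (y₂-y₁)²)
dx = 17 - (-14) = 31
dy = 3 - 13 = -10
d = sqrt(31² + (-10)²) = sqrt(961 + 100) = sqrt(1061) = 32.57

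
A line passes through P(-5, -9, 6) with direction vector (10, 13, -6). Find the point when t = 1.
P(1) = (-5 + 10(1), -9 + 13(1), 6 + (-6)(1)) = (5, 4, 0)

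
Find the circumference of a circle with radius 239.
Circumference = 2 * pi * r
Circumference = 2 * pi * 239
Circumference = 1501.68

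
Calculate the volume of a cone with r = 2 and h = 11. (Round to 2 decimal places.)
Volume = (1/3) * pi * r² * h
Volume = (1/3) * pi * 2² * 11
Volume = (1/3) * pi * 4 * 11
Volume = (1/3) * pi * 44
Volume = 46.08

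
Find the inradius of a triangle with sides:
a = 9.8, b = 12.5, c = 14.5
s = (a+b+c)/2 = (9.8+12.5+14.5)/2 = 18.4
Area = √(s(s-a)(s-b)(s-c)) = √(18.4·8.6·5.9·3.9) = 60.3415
r = Area/s = 60.3415/18.4 = 3.279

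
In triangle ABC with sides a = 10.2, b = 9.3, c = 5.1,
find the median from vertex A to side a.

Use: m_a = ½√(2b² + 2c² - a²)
m_a = ½√(2·9.3² + 2·5.1² - 10.2²)
m_a = ½√(172.98 + 52.02 - 104.04) = ½√120.96 = 5.499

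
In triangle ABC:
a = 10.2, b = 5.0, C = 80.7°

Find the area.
Using A = ½ab·sin(C):
A = ½·10.2·5.0·sin(80.7°) = ½·51·0.986856 = 25.16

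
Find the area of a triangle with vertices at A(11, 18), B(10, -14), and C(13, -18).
Using the coordinate formula: Area = (1/2)|x₁(y₂-y₃) + x₂(y₃-y₁) + x₃(y₁-y₂)|
Area = (1/2)|11((-14)-(-18)) + 10((-18)-18) + 13(18-(-14))|
Area = (1/2)|11*4 + 10*(-36) + 13*32|
Area = (1/2)|44 + (-360) + 416|
Area = (1/2)*100 = 50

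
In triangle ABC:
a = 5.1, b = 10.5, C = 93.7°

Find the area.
Using A = ½ab·sin(C):
A = ½·5.1·10.5·sin(93.7°) = ½·53.55·0.997916 = 26.72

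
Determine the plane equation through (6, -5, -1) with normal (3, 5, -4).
d = n·P = (3)(6) + (5)(-5) + (-4)(-1) = -3
Plane: 3x + 5y - 4z = -3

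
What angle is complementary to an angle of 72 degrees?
Complementary angles sum to 90 degrees.
Other angle = 90 - 72
Other angle = 18 degrees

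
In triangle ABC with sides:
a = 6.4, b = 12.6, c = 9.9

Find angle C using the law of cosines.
cos(C) = (a² + b² - c²)/(2ab)
cos(C) = (6.4² + 12.6² - 9.9²)/(2·6.4·12.6) = 101.71/161.28 = 0.630642
C = arccos(0.630642) = 50.9°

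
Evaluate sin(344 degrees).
sin(344 degrees) = -0.2756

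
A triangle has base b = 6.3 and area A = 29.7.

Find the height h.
A = ½bh  →  h = 2A/b
h = 2·29.7/6.3 = 9.429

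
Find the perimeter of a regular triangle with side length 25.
Perimeter = number of sides * side length
Perimeter = 3 * 25
Perimeter = 75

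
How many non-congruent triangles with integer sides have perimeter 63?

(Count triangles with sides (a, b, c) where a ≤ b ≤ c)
With a ≤ b ≤ c and a + b + c = 63, the triangle inequality a + b > c gives c < 63/2, so c ≤ 31.
Iterate a from 1 to ⌊p/3⌋ = 21; for each a, b ranges from a to ⌊(p−a)/2⌋ with c = p − a − b, keeping only c ≥ b.
Triples: (1, 31, 31), (2, 30, 31), (3, 29, 31), …
Count = 91 triangles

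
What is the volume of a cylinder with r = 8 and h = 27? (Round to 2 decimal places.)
Volume = pi * r² * h
Volume = pi * 8² * 27
Volume = pi * 64 * 27
Volume = pi * 1728
Volume = 5428.67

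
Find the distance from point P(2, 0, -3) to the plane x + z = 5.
d = |1(2) + 0(0) + 1(-3) - (5)| / √(1² + 0² + 1²) = 6/√2 = 4.243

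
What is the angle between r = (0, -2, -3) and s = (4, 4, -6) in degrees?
r·s = 10, |r|² = 13, |s|² = 68
cos θ = 10/√884 ≈ 0.3363
θ ≈ 70.35°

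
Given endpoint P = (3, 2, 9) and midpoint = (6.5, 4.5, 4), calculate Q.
Q = (2×6.5 - 3, 2×4.5 - 2, 2×4 - 9) = (10, 7, -1)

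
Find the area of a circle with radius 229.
Area = pi * r²
Area = pi * 229²
Area = pi * 52441
Area = 164748.26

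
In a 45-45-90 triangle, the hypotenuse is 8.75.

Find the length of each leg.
In a 45-45-90 triangle, hypotenuse = leg·√2  →  leg = hypotenuse/√2
leg = 8.75/√2 = 6.187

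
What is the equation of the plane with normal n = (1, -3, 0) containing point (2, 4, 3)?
d = n·P = (1)(2) + (-3)(4) + (0)(3) = -10
Plane: x - 3y = -10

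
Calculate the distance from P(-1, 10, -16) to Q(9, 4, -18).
d = √[(10)² + (-6)² + (-2)²] = √140 = 11.83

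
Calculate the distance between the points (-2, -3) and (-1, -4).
Using the distance formula: d = sqrt((x₂-x₁)² + (y₂-y₁)²)
dx = (-1) - (-2) = 1
dy = (-4) - (-3) = -1
d = sqrt(1² + (-1)²) = sqrt(1 + 1) = sqrt(2) = 1.41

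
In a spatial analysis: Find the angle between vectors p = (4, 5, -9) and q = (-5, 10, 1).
p·q = 21, |p|² = 122, |q|² = 126
cos θ = 21/√15372 ≈ 0.1694
θ ≈ 80.25°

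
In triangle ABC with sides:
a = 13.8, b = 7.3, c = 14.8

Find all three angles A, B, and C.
By the law of cosines:
cos(A) = (b² + c² - a²)/(2bc) = 0.378980  →  A = 67.73°
cos(B) = (a² + c² - b²)/(2ac) = 0.871989  →  B = 29.31°
cos(C) = (a² + b² - c²)/(2ab) = 0.122543  →  C = 82.96°
Check: A + B + C = 180.0° ✓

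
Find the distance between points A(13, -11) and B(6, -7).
Using the distance formula: d = sqrt((x₂-x₁)² + (y₂-y₁)²)
dx = 6 - 13 = -7
dy = (-7) - (-11) = 4
d = sqrt((-7)² + 4²) = sqrt(49 + 16) = sqrt(65) = 8.06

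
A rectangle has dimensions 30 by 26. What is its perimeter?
Perimeter = 2 * (length + width)
Perimeter = 2 * (30 + 26)
Perimeter = 2 * 56
Perimeter = 112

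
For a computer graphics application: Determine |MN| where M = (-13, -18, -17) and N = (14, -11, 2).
d = √[(27)² + (7)² + (19)²] = √1139 = 33.75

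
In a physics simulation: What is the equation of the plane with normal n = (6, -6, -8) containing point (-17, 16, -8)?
d = n·P = (6)(-17) + (-6)(16) + (-8)(-8) = -134
Plane: 6x - 6y - 8z = -134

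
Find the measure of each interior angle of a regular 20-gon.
Interior angle of a regular n-gon = (n-2)*180/n
Interior angle = (20-2)*180/20
Interior angle = 18*180/20
Interior angle = 3240/20
Interior angle = 162 degrees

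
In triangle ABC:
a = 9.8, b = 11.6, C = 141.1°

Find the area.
Using A = ½ab·sin(C):
A = ½·9.8·11.6·sin(141.1°) = ½·113.68·0.627963 = 35.69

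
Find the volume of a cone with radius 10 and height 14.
Volume = (1/3) * pi * r² * h
Volume = (1/3) * pi * 10² * 14
Volume = (1/3) * pi * 100 * 14
Volume = (1/3) * pi * 1400
Volume = 1466.08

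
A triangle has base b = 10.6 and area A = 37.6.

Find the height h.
A = ½bh  →  h = 2A/b
h = 2·37.6/10.6 = 7.094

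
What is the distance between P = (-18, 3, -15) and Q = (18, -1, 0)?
d = √[(36)² + (-4)² + (15)²] = √1537 = 39.2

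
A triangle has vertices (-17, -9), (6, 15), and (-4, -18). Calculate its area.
Using the coordinate formula: Area = (1/2)|x₁(y₂-y₃) + x₂(y₃-y₁) + x₃(y₁-y₂)|
Area = (1/2)|(-17)(15-(-18)) + 6((-18)-(-9)) + (-4)((-9)-15)|
Area = (1/2)|(-17)*33 + 6*(-9) + (-4)*(-24)|
Area = (1/2)|(-561) + (-54) + 96|
Area = (1/2)*519 = 259.50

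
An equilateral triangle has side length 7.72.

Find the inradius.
For an equilateral triangle, r = s/(2√3) where s is the side.
r = 7.72/(2√3) = 7.72/3.464102 = 2.229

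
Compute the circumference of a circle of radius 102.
Circumference = 2 * pi * r
Circumference = 2 * pi * 102
Circumference = 640.88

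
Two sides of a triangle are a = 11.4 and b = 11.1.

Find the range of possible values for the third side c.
By the triangle inequality: |a - b| < c < a + b
|11.4 - 11.1| < c < 11.4 + 11.1
0.3 < c < 22.5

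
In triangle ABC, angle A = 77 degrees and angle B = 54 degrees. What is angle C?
Sum of angles in a triangle = 180 degrees
Third angle = 180 - 77 - 54
Third angle = 49 degrees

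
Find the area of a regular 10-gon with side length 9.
For a regular 10-gon with side length s = 9:
Apothem a = s / (2*tan(pi/10)) = 9 / (2*tan(pi/10)) ≈ 13.8496
Perimeter P = 10 * 9 = 90
Area = (1/2) * P * a = (1/2) * 90 * 13.8496 = 623.23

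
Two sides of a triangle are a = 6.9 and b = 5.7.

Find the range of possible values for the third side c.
By the triangle inequality: |a - b| < c < a + b
|6.9 - 5.7| < c < 6.9 + 5.7
1.2 < c < 12.6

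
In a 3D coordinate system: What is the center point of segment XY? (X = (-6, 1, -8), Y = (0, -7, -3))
Midpoint = ((-6+0)/2, (1-7)/2, (-8-3)/2) = (-3, -3, -5.5)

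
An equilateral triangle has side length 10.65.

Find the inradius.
For an equilateral triangle, r = s/(2√3) where s is the side.
r = 10.65/(2√3) = 10.65/3.464102 = 3.074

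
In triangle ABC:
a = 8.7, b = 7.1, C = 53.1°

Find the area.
Using A = ½ab·sin(C):
A = ½·8.7·7.1·sin(53.1°) = ½·61.77·0.799685 = 24.7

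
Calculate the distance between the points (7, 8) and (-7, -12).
Using the distance formula: d = sqrt((x₂-x₁)² + (y₂-y₁)²)
dx = (-7) - 7 = -14
dy = (-12) - 8 = -20
d = sqrt((-14)² + (-20)²) = sqrt(196 + 400) = sqrt(596) = 24.41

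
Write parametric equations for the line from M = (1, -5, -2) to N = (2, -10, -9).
Direction vector d = N - M = (1, -5, -7)
x = 1 + t, y = -5 - 5t, z = -2 - 7t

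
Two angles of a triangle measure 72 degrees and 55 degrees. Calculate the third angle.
Sum of angles in a triangle = 180 degrees
Third angle = 180 - 72 - 55
Third angle = 53 degrees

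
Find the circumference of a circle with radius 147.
Circumference = 2 * pi * r
Circumference = 2 * pi * 147
Circumference = 923.63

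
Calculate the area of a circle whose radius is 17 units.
Area = pi * r²
Area = pi * 17²
Area = pi * 289
Area = 907.92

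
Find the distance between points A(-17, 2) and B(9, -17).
Using the distance formula: d = sqrt((x₂-x₁)² + (y₂-y₁)²)
dx = 9 - (-17) = 26
dy = (-17) - 2 = -19
d = sqrt(26² + (-19)²) = sqrt(676 + 361) = sqrt(1037) = 32.20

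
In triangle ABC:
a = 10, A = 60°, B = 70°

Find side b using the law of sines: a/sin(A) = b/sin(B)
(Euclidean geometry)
b = a·sin(B)/sin(A) = 10·sin(70°)/sin(60°)
b = 10·0.939693/0.866025 = 10.85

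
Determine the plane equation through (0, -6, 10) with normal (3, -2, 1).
d = n·P = (3)(0) + (-2)(-6) + (1)(10) = 22
Plane: 3x - 2y + z = 22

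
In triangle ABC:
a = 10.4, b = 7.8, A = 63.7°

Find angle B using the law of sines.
sin(B)/b = sin(A)/a
sin(B) = b·sin(A)/a = 7.8·sin(63.7°)/10.4 = 0.672365
B = arcsin(0.672365) = 42.25°  (b ≤ a, so B ≤ A and the acute solution is unique)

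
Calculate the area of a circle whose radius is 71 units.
Area = pi * r²
Area = pi * 71²
Area = pi * 5041
Area = 15836.77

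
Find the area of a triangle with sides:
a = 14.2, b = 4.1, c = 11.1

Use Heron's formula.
s = (a+b+c)/2 = (14.2+4.1+11.1)/2 = 14.7
A = √(s(s-a)(s-b)(s-c)) = √(14.7·0.5·10.6·3.6)
A = √280.476 = 16.75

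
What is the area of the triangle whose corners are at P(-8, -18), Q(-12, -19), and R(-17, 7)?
Using the coordinate formula: Area = (1/2)|x₁(y₂-y₃) + x₂(y₃-y₁) + x₃(y₁-y₂)|
Area = (1/2)|(-8)((-19)-7) + (-12)(7-(-18)) + (-17)((-18)-(-19))|
Area = (1/2)|(-8)*(-26) + (-12)*25 + (-17)*1|
Area = (1/2)|208 + (-300) + (-17)|
Area = (1/2)*109 = 54.50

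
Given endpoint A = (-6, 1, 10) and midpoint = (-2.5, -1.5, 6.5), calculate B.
B = (2×(-2.5) - (-6), 2×(-1.5) - 1, 2×6.5 - 10) = (1, -4, 3)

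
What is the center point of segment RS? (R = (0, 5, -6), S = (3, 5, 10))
Midpoint = ((0+3)/2, (5+5)/2, (-6+10)/2) = (1.5, 5, 2)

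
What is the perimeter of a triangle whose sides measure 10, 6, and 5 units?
Perimeter = sum of all sides
Perimeter = 10 + 6 + 5
Perimeter = 21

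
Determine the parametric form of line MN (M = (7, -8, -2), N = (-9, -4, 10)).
Direction vector d = N - M = (-16, 4, 12)
x = 7 - 16t, y = -8 + 4t, z = -2 + 12t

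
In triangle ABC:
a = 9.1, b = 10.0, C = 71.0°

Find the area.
Using A = ½ab·sin(C):
A = ½·9.1·10.0·sin(71.0°) = ½·91·0.945519 = 43.02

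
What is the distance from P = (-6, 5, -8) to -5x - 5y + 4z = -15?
d = |(-5)(-6) + (-5)(5) + 4(-8) - (-15)| / √((-5)² + (-5)² + 4²) = 12/√66 = 1.477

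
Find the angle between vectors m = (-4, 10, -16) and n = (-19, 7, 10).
m·n = -14, |m|² = 372, |n|² = 510
cos θ = -14/√189720 ≈ -0.03214
θ ≈ 91.84°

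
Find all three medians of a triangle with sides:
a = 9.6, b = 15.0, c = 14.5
Using m_x = ½√(2y² + 2z² - x²):
m_a = ½√(2·15.0² + 2·14.5² - 9.6²) = ½√778.34 = 13.95
m_b = ½√(2·9.6² + 2·14.5² - 15.0²) = ½√379.82 = 9.744
m_c = ½√(2·9.6² + 2·15.0² - 14.5²) = ½√424.07 = 10.3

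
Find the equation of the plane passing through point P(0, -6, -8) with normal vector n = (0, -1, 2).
d = n·P = (0)(0) + (-1)(-6) + (2)(-8) = -10
Plane: -y + 2z = -10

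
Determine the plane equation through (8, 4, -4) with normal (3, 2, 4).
d = n·P = (3)(8) + (2)(4) + (4)(-4) = 16
Plane: 3x + 2y + 4z = 16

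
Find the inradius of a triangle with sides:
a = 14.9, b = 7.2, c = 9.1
s = (a+b+c)/2 = (14.9+7.2+9.1)/2 = 15.6
Area = √(s(s-a)(s-b)(s-c)) = √(15.6·0.7·8.4·6.5) = 24.4179
r = Area/s = 24.4179/15.6 = 1.565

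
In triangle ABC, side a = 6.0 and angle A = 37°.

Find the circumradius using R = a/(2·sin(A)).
R = a/(2·sin(A)) = 6.0/(2·sin(37°))
R = 6.0/(2·0.601815) = 6.0/1.203630 = 4.985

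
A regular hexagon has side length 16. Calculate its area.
For a regular 6-gon with side length s = 16:
Apothem a = s / (2*tan(pi/6)) = 16 / (2*tan(pi/6)) ≈ 13.8564
Perimeter P = 6 * 16 = 96
Area = (1/2) * P * a = (1/2) * 96 * 13.8564 = 665.11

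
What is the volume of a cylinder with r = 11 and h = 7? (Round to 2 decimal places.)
Volume = pi * r² * h
Volume = pi * 11² * 7
Volume = pi * 121 * 7
Volume = pi * 847
Volume = 2660.93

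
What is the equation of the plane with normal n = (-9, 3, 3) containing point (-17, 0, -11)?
d = n·P = (-9)(-17) + (3)(0) + (3)(-11) = 120
Plane: -9x + 3y + 3z = 120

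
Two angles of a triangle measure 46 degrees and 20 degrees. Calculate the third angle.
Sum of angles in a triangle = 180 degrees
Third angle = 180 - 46 - 20
Third angle = 114 degrees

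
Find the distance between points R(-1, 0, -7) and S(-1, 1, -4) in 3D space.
d = √[(0)² + (1)² + (3)²] = √10 = 3.162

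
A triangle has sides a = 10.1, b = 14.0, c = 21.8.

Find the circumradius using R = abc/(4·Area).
s = (a+b+c)/2 = 22.95
Area = √(s(s-a)(s-b)(s-c)) = √(22.95·12.85·8.95·1.15) = 55.0939
R = abc/(4·Area) = (10.1·14.0·21.8)/(4·55.0939) = 3082.52/220.3756 = 13.99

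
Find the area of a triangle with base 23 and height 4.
Area = (1/2) * base * height
Area = (1/2) * 23 * 4
Area = 46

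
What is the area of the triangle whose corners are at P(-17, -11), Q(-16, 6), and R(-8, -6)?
Using the coordinate formula: Area = (1/2)|x₁(y₂-y₃) + x₂(y₃-y₁) + x₃(y₁-y₂)|
Area = (1/2)|(-17)(6-(-6)) + (-16)((-6)-(-11)) + (-8)((-11)-6)|
Area = (1/2)|(-17)*12 + (-16)*5 + (-8)*(-17)|
Area = (1/2)|(-204) + (-80) + 136|
Area = (1/2)*148 = 74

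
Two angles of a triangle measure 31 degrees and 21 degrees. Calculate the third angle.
Sum of angles in a triangle = 180 degrees
Third angle = 180 - 31 - 21
Third angle = 128 degrees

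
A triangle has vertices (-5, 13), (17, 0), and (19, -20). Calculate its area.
Using the coordinate formula: Area = (1/2)|x₁(y₂-y₃) + x₂(y₃-y₁) + x₃(y₁-y₂)|
Area = (1/2)|(-5)(0-(-20)) + 17((-20)-13) + 19(13-0)|
Area = (1/2)|(-5)*20 + 17*(-33) + 19*13|
Area = (1/2)|(-100) + (-561) + 247|
Area = (1/2)*414 = 207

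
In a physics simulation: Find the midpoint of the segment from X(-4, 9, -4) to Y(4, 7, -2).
Midpoint = ((-4+4)/2, (9+7)/2, (-4-2)/2) = (0, 8, -3)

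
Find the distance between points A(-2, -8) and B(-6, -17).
Using the distance formula: d = sqrt((x₂-x₁)² + (y₂-y₁)²)
dx = (-6) - (-2) = -4
dy = (-17) - (-8) = -9
d = sqrt((-4)² + (-9)²) = sqrt(16 + 81) = sqrt(97) = 9.85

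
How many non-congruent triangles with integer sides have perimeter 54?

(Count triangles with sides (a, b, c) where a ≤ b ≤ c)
With a ≤ b ≤ c and a + b + c = 54, the triangle inequality a + b > c gives c < 54/2, so c ≤ 26.
Iterate a from 1 to ⌊p/3⌋ = 18; for each a, b ranges from a to ⌊(p−a)/2⌋ with c = p − a − b, keeping only c ≥ b.
Triples: (2, 26, 26), (3, 25, 26), (4, 24, 26), …
Count = 61 triangles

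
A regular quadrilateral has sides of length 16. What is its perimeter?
Perimeter = number of sides * side length
Perimeter = 4 * 16
Perimeter = 64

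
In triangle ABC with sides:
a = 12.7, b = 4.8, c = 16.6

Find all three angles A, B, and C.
By the law of cosines:
cos(A) = (b² + c² - a²)/(2bc) = 0.861634  →  A = 30.5°
cos(B) = (a² + c² - b²)/(2ac) = 0.981430  →  B = 11.06°
cos(C) = (a² + b² - c²)/(2ab) = -0.748278  →  C = 138.4°
Check: A + B + C = 180.0° ✓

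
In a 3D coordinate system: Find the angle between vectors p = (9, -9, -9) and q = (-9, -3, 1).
p·q = -63, |p|² = 243, |q|² = 91
cos θ = -63/√22113 ≈ -0.4237
θ ≈ 115.1°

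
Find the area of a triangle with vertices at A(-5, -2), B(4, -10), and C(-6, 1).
Using the coordinate formula: Area = (1/2)|x₁(y₂-y₃) + x₂(y₃-y₁) + x₃(y₁-y₂)|
Area = (1/2)|(-5)((-10)-1) + 4(1-(-2)) + (-6)((-2)-(-10))|
Area = (1/2)|(-5)*(-11) + 4*3 + (-6)*8|
Area = (1/2)|55 + 12 + (-48)|
Area = (1/2)*19 = 9.50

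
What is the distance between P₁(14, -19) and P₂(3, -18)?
Using the distance formula: d = sqrt((x₂-x₁)² + (y₂-y₁)²)
dx = 3 - 14 = -11
dy = (-18) - (-19) = 1
d = sqrt((-11)² + 1²) = sqrt(121 + 1) = sqrt(122) = 11.05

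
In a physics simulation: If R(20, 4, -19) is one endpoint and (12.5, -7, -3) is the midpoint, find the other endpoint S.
S = (2×12.5 - 20, 2×(-7) - 4, 2×(-3) - (-19)) = (5, -18, 13)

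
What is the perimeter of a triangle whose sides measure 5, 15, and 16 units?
Perimeter = sum of all sides
Perimeter = 5 + 15 + 16
Perimeter = 36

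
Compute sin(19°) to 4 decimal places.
sin(19 degrees) = 0.3256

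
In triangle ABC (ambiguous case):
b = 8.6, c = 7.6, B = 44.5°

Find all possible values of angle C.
sin(C)/c = sin(B)/b  →  sin(C) = c·sin(B)/b = 7.6·sin(44.5°)/8.6 = 0.619408
C₁ = arcsin(0.619408) = 38.27°,  C₂ = 180° - C₁ = 141.73°
Check C₂: A = 180° - 44.5° - 141.73° = -6.23° ≤ 0, rejected
C = 38.27° (one solution)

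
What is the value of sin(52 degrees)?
sin(52 degrees) = 0.788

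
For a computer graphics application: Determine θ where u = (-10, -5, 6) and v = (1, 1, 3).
u·v = 3, |u|² = 161, |v|² = 11
cos θ = 3/√1771 ≈ 0.07129
θ ≈ 85.91°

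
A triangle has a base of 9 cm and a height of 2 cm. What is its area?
Area = (1/2) * base * height
Area = (1/2) * 9 * 2
Area = 9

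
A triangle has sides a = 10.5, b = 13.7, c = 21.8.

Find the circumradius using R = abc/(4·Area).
s = (a+b+c)/2 = 23
Area = √(s(s-a)(s-b)(s-c)) = √(23·12.5·9.3·1.2) = 56.6436
R = abc/(4·Area) = (10.5·13.7·21.8)/(4·56.6436) = 3135.93/226.5744 = 13.84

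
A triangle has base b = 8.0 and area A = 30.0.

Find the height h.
A = ½bh  →  h = 2A/b
h = 2·30.0/8.0 = 7.5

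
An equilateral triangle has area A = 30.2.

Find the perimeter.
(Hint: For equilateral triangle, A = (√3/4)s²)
A = (√3/4)s²  →  s² = 4A/√3 = 4·30.2/√3 = 69.7439
s = 8.35128
Perimeter = 3s = 25.05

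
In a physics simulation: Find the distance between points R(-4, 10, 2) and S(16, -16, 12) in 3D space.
d = √[(20)² + (-26)² + (10)²] = √1176 = 34.29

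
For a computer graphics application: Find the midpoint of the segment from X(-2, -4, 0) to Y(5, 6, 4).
Midpoint = ((-2+5)/2, (-4+6)/2, (0+4)/2) = (1.5, 1, 2)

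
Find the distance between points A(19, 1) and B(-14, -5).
Using the distance formula: d = sqrt((x₂-x₁)² + (y₂-y₁)²)
dx = (-14) - 19 = -33
dy = (-5) - 1 = -6
d = sqrt((-33)² + (-6)²) = sqrt(1089 + 36) = sqrt(1125) = 33.54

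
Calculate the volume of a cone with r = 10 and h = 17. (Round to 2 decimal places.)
Volume = (1/3) * pi * r² * h
Volume = (1/3) * pi * 10² * 17
Volume = (1/3) * pi * 100 * 17
Volume = (1/3) * pi * 1700
Volume = 1780.24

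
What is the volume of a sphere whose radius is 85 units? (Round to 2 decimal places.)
Volume = (4/3) * pi * r³
Volume = (4/3) * pi * 85³
Volume = (4/3) * pi * 614125
Volume = 2572440.78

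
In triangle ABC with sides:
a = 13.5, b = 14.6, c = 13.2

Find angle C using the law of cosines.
cos(C) = (a² + b² - c²)/(2ab)
cos(C) = (13.5² + 14.6² - 13.2²)/(2·13.5·14.6) = 221.17/394.2 = 0.561060
C = arccos(0.561060) = 55.87°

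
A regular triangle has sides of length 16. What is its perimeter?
Perimeter = number of sides * side length
Perimeter = 3 * 16
Perimeter = 48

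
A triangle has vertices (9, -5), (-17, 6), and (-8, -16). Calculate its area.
Using the coordinate formula: Area = (1/2)|x₁(y₂-y₃) + x₂(y₃-y₁) + x₃(y₁-y₂)|
Area = (1/2)|9(6-(-16)) + (-17)((-16)-(-5)) + (-8)((-5)-6)|
Area = (1/2)|9*22 + (-17)*(-11) + (-8)*(-11)|
Area = (1/2)|198 + 187 + 88|
Area = (1/2)*473 = 236.50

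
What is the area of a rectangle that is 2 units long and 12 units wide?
Area = length * width
Area = 2 * 12
Area = 24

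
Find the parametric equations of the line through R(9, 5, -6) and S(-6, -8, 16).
Direction vector d = S - R = (-15, -13, 22)
x = 9 - 15t, y = 5 - 13t, z = -6 + 22t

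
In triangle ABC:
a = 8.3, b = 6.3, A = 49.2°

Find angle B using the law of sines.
sin(B)/b = sin(A)/a
sin(B) = b·sin(A)/a = 6.3·sin(49.2°)/8.3 = 0.574587
B = arcsin(0.574587) = 35.07°  (b ≤ a, so B ≤ A and the acute solution is unique)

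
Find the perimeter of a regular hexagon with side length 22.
Perimeter = number of sides * side length
Perimeter = 6 * 22
Perimeter = 132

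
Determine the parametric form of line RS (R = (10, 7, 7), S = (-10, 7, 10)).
Direction vector d = S - R = (-20, 0, 3)
x = 10 - 20t, y = 7, z = 7 + 3t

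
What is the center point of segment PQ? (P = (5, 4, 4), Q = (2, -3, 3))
Midpoint = ((5+2)/2, (4-3)/2, (4+3)/2) = (3.5, 0.5, 3.5)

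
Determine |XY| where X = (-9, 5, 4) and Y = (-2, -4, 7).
d = √[(7)² + (-9)² + (3)²] = √139 = 11.79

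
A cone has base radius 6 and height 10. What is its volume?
Volume = (1/3) * pi * r² * h
Volume = (1/3) * pi * 6² * 10
Volume = (1/3) * pi * 36 * 10
Volume = (1/3) * pi * 360
Volume = 376.99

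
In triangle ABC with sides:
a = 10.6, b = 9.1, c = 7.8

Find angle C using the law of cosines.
cos(C) = (a² + b² - c²)/(2ab)
cos(C) = (10.6² + 9.1² - 7.8²)/(2·10.6·9.1) = 134.33/192.92 = 0.696299
C = arccos(0.696299) = 45.87°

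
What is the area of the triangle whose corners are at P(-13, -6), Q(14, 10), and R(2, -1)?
Using the coordinate formula: Area = (1/2)|x₁(y₂-y₃) + x₂(y₃-y₁) + x₃(y₁-y₂)|
Area = (1/2)|(-13)(10-(-1)) + 14((-1)-(-6)) + 2((-6)-10)|
Area = (1/2)|(-13)*11 + 14*5 + 2*(-16)|
Area = (1/2)|(-143) + 70 + (-32)|
Area = (1/2)*105 = 52.50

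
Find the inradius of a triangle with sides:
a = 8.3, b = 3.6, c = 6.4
s = (a+b+c)/2 = (8.3+3.6+6.4)/2 = 9.15
Area = √(s(s-a)(s-b)(s-c)) = √(9.15·0.85·5.55·2.75) = 10.8951
r = Area/s = 10.8951/9.15 = 1.191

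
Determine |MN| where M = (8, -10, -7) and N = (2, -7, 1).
d = √[(-6)² + (3)² + (8)²] = √109 = 10.44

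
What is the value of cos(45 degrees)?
cos(45 degrees) = sqrt(2)/2
Decimal approximation: 0.7071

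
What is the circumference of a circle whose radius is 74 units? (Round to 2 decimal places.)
Circumference = 2 * pi * r
Circumference = 2 * pi * 74
Circumference = 464.96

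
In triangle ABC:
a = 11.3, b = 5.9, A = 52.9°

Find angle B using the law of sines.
sin(B)/b = sin(A)/a
sin(B) = b·sin(A)/a = 5.9·sin(52.9°)/11.3 = 0.416438
B = arcsin(0.416438) = 24.61°  (b ≤ a, so B ≤ A and the acute solution is unique)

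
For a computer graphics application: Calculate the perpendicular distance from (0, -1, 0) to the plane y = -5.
d = |0(0) + 1(-1) + 0(0) - (-5)| / √(0² + 1² + 0²) = 4/√1 = 4.0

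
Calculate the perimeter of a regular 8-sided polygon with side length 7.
Perimeter = number of sides * side length
Perimeter = 8 * 7
Perimeter = 56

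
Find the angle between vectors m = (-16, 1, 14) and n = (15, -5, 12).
m·n = -77, |m|² = 453, |n|² = 394
cos θ = -77/√178482 ≈ -0.1823
θ ≈ 100.5°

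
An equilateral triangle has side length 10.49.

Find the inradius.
For an equilateral triangle, r = s/(2√3) where s is the side.
r = 10.49/(2√3) = 10.49/3.464102 = 3.028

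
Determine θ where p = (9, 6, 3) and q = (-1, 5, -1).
p·q = 18, |p|² = 126, |q|² = 27
cos θ = 18/√3402 ≈ 0.3086
θ ≈ 72.02°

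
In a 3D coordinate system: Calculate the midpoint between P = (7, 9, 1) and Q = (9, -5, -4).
Midpoint = ((7+9)/2, (9-5)/2, (1-4)/2) = (8, 2, -1.5)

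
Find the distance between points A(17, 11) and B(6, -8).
Using the distance formula: d = sqrt((x₂-x₁)² + (y₂-y₁)²)
dx = 6 - 17 = -11
dy = (-8) - 11 = -19
d = sqrt((-11)² + (-19)²) = sqrt(121 + 361) = sqrt(482) = 21.95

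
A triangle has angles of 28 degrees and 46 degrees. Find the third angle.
Sum of angles in a triangle = 180 degrees
Third angle = 180 - 28 - 46
Third angle = 106 degrees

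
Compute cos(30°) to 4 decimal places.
cos(30 degrees) = sqrt(3)/2
Decimal approximation: 0.866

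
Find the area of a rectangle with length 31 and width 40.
Area = length * width
Area = 31 * 40
Area = 1240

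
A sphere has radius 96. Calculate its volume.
Volume = (4/3) * pi * r³
Volume = (4/3) * pi * 96³
Volume = (4/3) * pi * 884736
Volume = 3705973.49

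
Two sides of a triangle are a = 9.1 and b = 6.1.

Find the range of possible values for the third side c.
By the triangle inequality: |a - b| < c < a + b
|9.1 - 6.1| < c < 9.1 + 6.1
3 < c < 15.2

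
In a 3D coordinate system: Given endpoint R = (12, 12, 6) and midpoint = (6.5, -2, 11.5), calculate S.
S = (2×6.5 - 12, 2×(-2) - 12, 2×11.5 - 6) = (1, -16, 17)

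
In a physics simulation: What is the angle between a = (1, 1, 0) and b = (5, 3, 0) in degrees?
a·b = 8, |a|² = 2, |b|² = 34
cos θ = 8/√68 ≈ 0.9701
θ ≈ 14.04°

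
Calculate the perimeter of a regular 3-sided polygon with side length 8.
Perimeter = number of sides * side length
Perimeter = 3 * 8
Perimeter = 24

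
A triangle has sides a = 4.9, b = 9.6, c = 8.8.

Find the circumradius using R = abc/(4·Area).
s = (a+b+c)/2 = 11.65
Area = √(s(s-a)(s-b)(s-c)) = √(11.65·6.75·2.05·2.85) = 21.4345
R = abc/(4·Area) = (4.9·9.6·8.8)/(4·21.4345) = 413.952/85.738 = 4.828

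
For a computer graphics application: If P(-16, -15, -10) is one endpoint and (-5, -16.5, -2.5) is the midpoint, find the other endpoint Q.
Q = (2×(-5) - (-16), 2×(-16.5) - (-15), 2×(-2.5) - (-10)) = (6, -18, 5)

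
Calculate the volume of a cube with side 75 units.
Volume = s³
Volume = 75³
Volume = 421875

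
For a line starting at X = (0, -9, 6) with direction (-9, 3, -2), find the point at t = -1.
P(-1) = (0 + (-9)(-1), -9 + 3(-1), 6 + (-2)(-1)) = (9, -12, 8)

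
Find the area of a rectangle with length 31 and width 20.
Area = length * width
Area = 31 * 20
Area = 620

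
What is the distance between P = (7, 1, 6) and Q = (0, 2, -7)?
d = √[(-7)² + (1)² + (-13)²] = √219 = 14.8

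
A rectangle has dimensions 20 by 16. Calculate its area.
Area = length * width
Area = 20 * 16
Area = 320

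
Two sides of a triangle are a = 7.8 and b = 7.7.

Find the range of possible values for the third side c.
By the triangle inequality: |a - b| < c < a + b
|7.8 - 7.7| < c < 7.8 + 7.7
0.1 < c < 15.5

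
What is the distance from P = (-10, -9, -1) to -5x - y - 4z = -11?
d = |(-5)(-10) + (-1)(-9) + (-4)(-1) - (-11)| / √((-5)² + (-1)² + (-4)²) = 74/√42 = 11.42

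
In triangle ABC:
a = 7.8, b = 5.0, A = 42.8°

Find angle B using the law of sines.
sin(B)/b = sin(A)/a
sin(B) = b·sin(A)/a = 5.0·sin(42.8°)/7.8 = 0.435539
B = arcsin(0.435539) = 25.82°  (b ≤ a, so B ≤ A and the acute solution is unique)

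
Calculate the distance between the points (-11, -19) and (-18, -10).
Using the distance formula: d = sqrt((x₂-x₁)² + (y₂-y₁)²)
dx = (-18) - (-11) = -7
dy = (-10) - (-19) = 9
d = sqrt((-7)² + 9²) = sqrt(49 + 81) = sqrt(130) = 11.40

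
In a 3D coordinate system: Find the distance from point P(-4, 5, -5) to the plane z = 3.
d = |0(-4) + 0(5) + 1(-5) - (3)| / √(0² + 0² + 1²) = 8/√1 = 8.0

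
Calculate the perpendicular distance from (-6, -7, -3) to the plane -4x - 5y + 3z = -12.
d = |(-4)(-6) + (-5)(-7) + 3(-3) - (-12)| / √((-4)² + (-5)² + 3²) = 62/√50 = 8.768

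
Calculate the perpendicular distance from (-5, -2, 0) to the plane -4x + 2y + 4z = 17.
d = |(-4)(-5) + 2(-2) + 4(0) - (17)| / √((-4)² + 2² + 4²) = 1/√36 = 0.1667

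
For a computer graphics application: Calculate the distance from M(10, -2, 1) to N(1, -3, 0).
d = √[(-9)² + (-1)² + (-1)²] = √83 = 9.11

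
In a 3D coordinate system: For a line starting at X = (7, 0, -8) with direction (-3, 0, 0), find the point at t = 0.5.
P(0.5) = (7 + (-3)(0.5), 0 + 0(0.5), -8 + 0(0.5)) = (5.5, 0, -8)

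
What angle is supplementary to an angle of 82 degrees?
Supplementary angles sum to 180 degrees.
Other angle = 180 - 82
Other angle = 98 degrees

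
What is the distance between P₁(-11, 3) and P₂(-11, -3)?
Using the distance formula: d = sqrt((x₂-x₁)² + (y₂-y₁)²)
dx = (-11) - (-11) = 0
dy = (-3) - 3 = -6
d = sqrt(0² + (-6)²) = sqrt(0 + 36) = sqrt(36) = 6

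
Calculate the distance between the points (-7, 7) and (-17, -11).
Using the distance formula: d = sqrt((x₂-x₁)² + (y₂-y₁)²)
dx = (-17) - (-7) = -10
dy = (-11) - 7 = -18
d = sqrt((-10)² + (-18)²) = sqrt(100 + 324) = sqrt(424) = 20.59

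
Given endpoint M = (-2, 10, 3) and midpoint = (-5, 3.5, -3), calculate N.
N = (2×(-5) - (-2), 2×3.5 - 10, 2×(-3) - 3) = (-8, -3, -9)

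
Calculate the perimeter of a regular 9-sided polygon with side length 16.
Perimeter = number of sides * side length
Perimeter = 9 * 16
Perimeter = 144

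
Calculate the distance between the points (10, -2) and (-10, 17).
Using the distance formula: d = sqrt((x₂-x₁)² + (y₂-y₁)²)
dx = (-10) - 10 = -20
dy = 17 - (-2) = 19
d = sqrt((-20)² + 19²) = sqrt(400 + 361) = sqrt(761) = 27.59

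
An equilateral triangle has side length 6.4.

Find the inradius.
For an equilateral triangle, r = s/(2√3) where s is the side.
r = 6.4/(2√3) = 6.4/3.464102 = 1.848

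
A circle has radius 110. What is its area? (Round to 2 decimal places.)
Area = pi * r²
Area = pi * 110²
Area = pi * 12100
Area = 38013.27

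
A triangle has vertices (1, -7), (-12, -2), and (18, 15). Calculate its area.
Using the coordinate formula: Area = (1/2)|x₁(y₂-y₃) + x₂(y₃-y₁) + x₃(y₁-y₂)|
Area = (1/2)|1((-2)-15) + (-12)(15-(-7)) + 18((-7)-(-2))|
Area = (1/2)|1*(-17) + (-12)*22 + 18*(-5)|
Area = (1/2)|(-17) + (-264) + (-90)|
Area = (1/2)*371 = 185.50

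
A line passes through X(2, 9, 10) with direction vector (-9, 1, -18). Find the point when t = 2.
P(2) = (2 + (-9)(2), 9 + 1(2), 10 + (-18)(2)) = (-16, 11, -26)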